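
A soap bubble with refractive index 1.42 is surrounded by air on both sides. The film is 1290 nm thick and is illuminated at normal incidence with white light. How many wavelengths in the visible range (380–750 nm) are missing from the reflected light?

Ray reflecting at the top interface goes from n = 1.0 toward n = 1.42: a half-wave phase shift.
Ray reflecting at the bottom interface goes from n = 1.42 toward n = 1.0: no phase shift.
Exactly one π shift → a net half-wave offset.
With one net inversion, destructive interference in reflection requires 2 n t = m λ.
λ = 2 n t / m = 3664 / m nm.
m=4: 916 nm (IR); m=5: 733 nm (visible); m=6: 611 nm (visible); m=7: 523 nm (visible); m=8: 458 nm (visible); m=9: 407 nm (visible); m=10: 366 nm (UV).

5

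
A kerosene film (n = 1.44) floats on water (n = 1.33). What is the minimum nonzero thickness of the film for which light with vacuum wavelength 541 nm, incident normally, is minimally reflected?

Ray reflecting at the top interface goes from n = 1.0 toward n = 1.44: a half-wave phase shift.
At the lower boundary (n = 1.44 to n = 1.33) the reflected ray undergoes no phase shift.
Net: one phase inversion between the two reflected rays.
So the condition for destructive reflection is 2 n t = m λ.
Minimum nonzero at m = 1: t = λ / (2 n) = 541 / (2 × 1.44) = 188 nm.

188 nm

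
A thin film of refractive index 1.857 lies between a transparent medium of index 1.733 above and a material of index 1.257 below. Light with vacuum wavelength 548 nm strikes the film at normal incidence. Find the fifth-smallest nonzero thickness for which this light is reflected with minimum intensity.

738 nm

At the upper boundary (n = 1.733 to n = 1.857) the reflected ray undergoes a half-wave phase shift.
At the lower boundary (n = 1.857 to n = 1.257) the reflected ray undergoes no phase shift.
The two reflections differ by half a wavelength.
So the condition for destructive reflection is 2 n t = m λ.
The fifth-smallest nonzero thickness corresponds to m = 5: t = m λ / (2 n) = 5.00 × 548 / (2 × 1.857) = 738 nm.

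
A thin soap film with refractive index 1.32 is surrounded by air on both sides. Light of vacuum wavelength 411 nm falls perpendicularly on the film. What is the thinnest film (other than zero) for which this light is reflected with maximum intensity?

Ray reflecting at the top interface goes from n = 1.0 toward n = 1.32: a half-wave phase shift.
At the lower boundary (n = 1.32 to n = 1.0) the reflected ray undergoes no phase shift.
The two reflections differ by half a wavelength.
For bright reflection here: 2 n t = (m + ½) λ.
Minimum at m = 0: t = λ / (4 n) = 411 / (4 × 1.32) = 77.8 nm.

77.8 nm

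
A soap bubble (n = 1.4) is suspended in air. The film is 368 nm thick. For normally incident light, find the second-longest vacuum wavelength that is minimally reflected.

515 nm

At the upper boundary (n = 1.0 to n = 1.4) the reflected ray undergoes a half-wave phase shift.
At the lower boundary (n = 1.4 to n = 1.0) the reflected ray undergoes no phase shift.
Net: one phase inversion between the two reflected rays.
For dark reflection here: 2 n t = m λ.
λ = 2 n t / m. The second-longest wavelength is m = 2: λ = 2 × 1.4 × 368 / 2.00 = 515 nm.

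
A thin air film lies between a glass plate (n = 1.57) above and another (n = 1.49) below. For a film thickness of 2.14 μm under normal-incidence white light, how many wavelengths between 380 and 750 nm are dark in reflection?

6

Ray reflecting at the top interface goes from n = 1.57 toward n = 1.0: no phase shift.
Ray reflecting at the bottom interface goes from n = 1.0 toward n = 1.49: a half-wave phase shift.
Net: one phase inversion between the two reflected rays.
So the condition for destructive reflection is 2 n t = m λ.
λ = 2 n t / m = 4280 / m nm.
m=5: 856 nm (IR); m=6: 713 nm (visible); m=7: 611 nm (visible); m=8: 535 nm (visible); m=9: 476 nm (visible); m=10: 428 nm (visible); m=11: 389 nm (visible); m=12: 357 nm (UV).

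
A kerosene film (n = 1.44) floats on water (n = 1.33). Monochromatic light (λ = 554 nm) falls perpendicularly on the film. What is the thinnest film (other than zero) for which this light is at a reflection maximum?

96.2 nm

At the upper boundary (n = 1.0 to n = 1.44) the reflected ray undergoes a half-wave phase shift.
Bottom surface (1.44 → 1.33): reflection off a lower-index medium gives no phase shift.
Exactly one π shift → a net half-wave offset.
With one net inversion, constructive interference in reflection requires 2 n t = (m + ½) λ.
Minimum at m = 0: t = λ / (4 n) = 554 / (4 × 1.44) = 96.2 nm.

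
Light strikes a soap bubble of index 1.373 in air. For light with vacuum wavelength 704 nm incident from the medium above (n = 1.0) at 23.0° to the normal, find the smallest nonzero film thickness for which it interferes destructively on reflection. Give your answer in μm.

0.267 μm

Ray reflecting at the top interface goes from n = 1.0 toward n = 1.373: a half-wave phase shift.
Bottom surface (1.373 → 1.0): reflection off a lower-index medium gives no phase shift.
Net: one phase inversion between the two reflected rays.
For weak reflection here: 2 n t cos θ_r = m λ.
Snell's law: 1.0 sin 23.0° = 1.373 sin θ_r → sin θ_r = 0.285, cos θ_r = 0.959.
Minimum nonzero at m = 1: t = λ / (2 n cos θ_r) = 704 / (2 × 1.373 × 0.959) = 267 nm.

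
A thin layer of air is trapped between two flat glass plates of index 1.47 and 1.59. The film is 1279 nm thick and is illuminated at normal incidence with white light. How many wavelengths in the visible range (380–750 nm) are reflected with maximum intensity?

4

At the upper boundary (n = 1.47 to n = 1.0) the reflected ray undergoes no phase shift.
Bottom surface (1.0 → 1.59): reflection off a higher-index medium gives a half-wave phase shift.
Net: one phase inversion between the two reflected rays.
With one net inversion, constructive interference in reflection requires 2 n t = (m + ½) λ.
λ = 2 n t / (m + ½) = 2558 / (m + ½) nm.
m=2: 1023 nm (IR); m=3: 731 nm (visible); m=4: 568 nm (visible); m=5: 465 nm (visible); m=6: 394 nm (visible); m=7: 341 nm (UV).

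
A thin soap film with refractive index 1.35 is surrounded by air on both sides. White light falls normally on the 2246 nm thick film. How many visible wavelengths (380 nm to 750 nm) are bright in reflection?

8

At the upper boundary (n = 1.0 to n = 1.35) the reflected ray undergoes a half-wave phase shift.
At the lower boundary (n = 1.35 to n = 1.0) the reflected ray undergoes no phase shift.
Exactly one π shift → a net half-wave offset.
With one net inversion, constructive interference in reflection requires 2 n t = (m + ½) λ.
λ = 2 n t / (m + ½) = 6064 / (m + ½) nm.
m=7: 809 nm (IR); m=8: 713 nm (visible); m=9: 638 nm (visible); m=10: 578 nm (visible); m=11: 527 nm (visible); m=12: 485 nm (visible); m=13: 449 nm (visible); m=14: 418 nm (visible); m=15: 391 nm (visible); m=16: 368 nm (UV).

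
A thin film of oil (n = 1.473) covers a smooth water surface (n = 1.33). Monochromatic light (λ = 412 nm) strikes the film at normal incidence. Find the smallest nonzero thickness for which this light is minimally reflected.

140 nm

At the upper boundary (n = 1.0 to n = 1.473) the reflected ray undergoes a half-wave phase shift.
At the lower boundary (n = 1.473 to n = 1.33) the reflected ray undergoes no phase shift.
The two reflections differ by half a wavelength.
So the condition for destructive reflection is 2 n t = m λ.
The smallest nonzero thickness corresponds to m = 1: t = m λ / (2 n) = 1.00 × 412 / (2 × 1.473) = 140 nm.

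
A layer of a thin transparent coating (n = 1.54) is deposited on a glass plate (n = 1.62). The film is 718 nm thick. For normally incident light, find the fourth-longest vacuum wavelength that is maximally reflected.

At the upper boundary (n = 1.0 to n = 1.54) the reflected ray undergoes a half-wave phase shift.
Ray reflecting at the bottom interface goes from n = 1.54 toward n = 1.62: a half-wave phase shift.
Zero or two π shifts → no net half-wave offset.
So the condition for constructive reflection is 2 n t = m λ.
λ = 2 n t / m. The fourth-longest wavelength is m = 4: λ = 2 × 1.54 × 718 / 4.00 = 553 nm.

553 nm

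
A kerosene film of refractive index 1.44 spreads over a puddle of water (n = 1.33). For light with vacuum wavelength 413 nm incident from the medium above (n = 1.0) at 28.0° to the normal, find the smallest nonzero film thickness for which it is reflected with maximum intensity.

Ray reflecting at the top interface goes from n = 1.0 toward n = 1.44: a half-wave phase shift.
Ray reflecting at the bottom interface goes from n = 1.44 toward n = 1.33: no phase shift.
Net: one phase inversion between the two reflected rays.
So the condition for constructive reflection is 2 n t cos θ_r = (m + ½) λ.
Snell's law: 1.0 sin 28.0° = 1.44 sin θ_r → sin θ_r = 0.326, cos θ_r = 0.945.
Minimum at m = 0: t = λ / (4 n cos θ_r) = 413 / (4 × 1.44 × 0.945) = 75.8 nm.

75.8 nm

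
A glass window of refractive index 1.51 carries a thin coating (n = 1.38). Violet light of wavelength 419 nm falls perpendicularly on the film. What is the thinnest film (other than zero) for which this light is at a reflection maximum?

At the upper boundary (n = 1.0 to n = 1.38) the reflected ray undergoes a half-wave phase shift.
Ray reflecting at the bottom interface goes from n = 1.38 toward n = 1.51: a half-wave phase shift.
Zero or two π shifts → no net half-wave offset.
So the condition for constructive reflection is 2 n t = m λ.
Minimum nonzero at m = 1: t = λ / (2 n) = 419 / (2 × 1.38) = 152 nm.

152 nm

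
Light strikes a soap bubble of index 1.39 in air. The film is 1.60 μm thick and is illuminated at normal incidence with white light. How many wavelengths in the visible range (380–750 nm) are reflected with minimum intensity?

6

Top surface (1.0 → 1.39): reflection off a higher-index medium gives a half-wave phase shift.
Ray reflecting at the bottom interface goes from n = 1.39 toward n = 1.0: no phase shift.
The two reflections differ by half a wavelength.
So the condition for destructive reflection is 2 n t = m λ.
λ = 2 n t / m = 4448 / m nm.
m=5: 890 nm (IR); m=6: 741 nm (visible); m=7: 635 nm (visible); m=8: 556 nm (visible); m=9: 494 nm (visible); m=10: 445 nm (visible); m=11: 404 nm (visible); m=12: 371 nm (UV).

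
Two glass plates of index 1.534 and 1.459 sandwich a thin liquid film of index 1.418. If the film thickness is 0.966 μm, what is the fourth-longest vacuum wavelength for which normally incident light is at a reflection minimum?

Ray reflecting at the top interface goes from n = 1.534 toward n = 1.418: no phase shift.
Bottom surface (1.418 → 1.459): reflection off a higher-index medium gives a half-wave phase shift.
Net: one phase inversion between the two reflected rays.
With one net inversion, destructive interference in reflection requires 2 n t = m λ.
λ = 2 n t / m. The fourth-longest wavelength is m = 4: λ = 2 × 1.418 × 966 / 4.00 = 685 nm.

685 nm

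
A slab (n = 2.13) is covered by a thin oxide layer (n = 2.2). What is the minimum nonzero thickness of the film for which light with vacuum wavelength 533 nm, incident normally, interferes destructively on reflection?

121 nm

Top surface (1.0 → 2.2): reflection off a higher-index medium gives a half-wave phase shift.
Ray reflecting at the bottom interface goes from n = 2.2 toward n = 2.13: no phase shift.
Exactly one π shift → a net half-wave offset.
With one net inversion, destructive interference in reflection requires 2 n t = m λ.
Minimum nonzero at m = 1: t = λ / (2 n) = 533 / (2 × 2.2) = 121 nm.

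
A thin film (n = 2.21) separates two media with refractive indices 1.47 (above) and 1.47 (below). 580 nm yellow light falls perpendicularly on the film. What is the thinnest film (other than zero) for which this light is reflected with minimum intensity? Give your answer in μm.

0.131 μm

At the upper boundary (n = 1.47 to n = 2.21) the reflected ray undergoes a half-wave phase shift.
Ray reflecting at the bottom interface goes from n = 2.21 toward n = 1.47: no phase shift.
Exactly one π shift → a net half-wave offset.
With one net inversion, destructive interference in reflection requires 2 n t = m λ.
Minimum nonzero at m = 1: t = λ / (2 n) = 580 / (2 × 2.21) = 131 nm.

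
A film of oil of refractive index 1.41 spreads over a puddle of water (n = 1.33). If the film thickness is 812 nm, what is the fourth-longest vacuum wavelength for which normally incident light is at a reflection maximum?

Top surface (1.0 → 1.41): reflection off a higher-index medium gives a half-wave phase shift.
Bottom surface (1.41 → 1.33): reflection off a lower-index medium gives no phase shift.
Exactly one π shift → a net half-wave offset.
For strong reflection here: 2 n t = (m + ½) λ.
λ = 2 n t / (m + ½). The fourth-longest wavelength is m = 3: λ = 2 × 1.41 × 812 / 3.50 = 654 nm.

654 nm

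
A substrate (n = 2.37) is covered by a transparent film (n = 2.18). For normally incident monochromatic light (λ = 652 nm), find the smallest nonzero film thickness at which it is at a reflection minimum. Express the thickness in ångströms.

748 Å

At the upper boundary (n = 1.0 to n = 2.18) the reflected ray undergoes a half-wave phase shift.
At the lower boundary (n = 2.18 to n = 2.37) the reflected ray undergoes a half-wave phase shift.
Zero or two π shifts → no net half-wave offset.
With no net inversion, destructive interference in reflection requires 2 n t = (m + ½) λ.
Minimum at m = 0: t = λ / (4 n) = 652 / (4 × 2.18) = 74.8 nm.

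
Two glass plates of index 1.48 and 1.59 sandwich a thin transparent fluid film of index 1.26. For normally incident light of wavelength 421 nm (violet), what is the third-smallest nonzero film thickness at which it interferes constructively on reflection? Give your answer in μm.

Ray reflecting at the top interface goes from n = 1.48 toward n = 1.26: no phase shift.
At the lower boundary (n = 1.26 to n = 1.59) the reflected ray undergoes a half-wave phase shift.
The two reflections differ by half a wavelength.
For maximum reflection here: 2 n t = (m + ½) λ.
The third-smallest nonzero thickness corresponds to m = 2: t = (m + ½) λ / (2 n) = 2.50 × 421 / (2 × 1.26) = 418 nm.

0.418 μm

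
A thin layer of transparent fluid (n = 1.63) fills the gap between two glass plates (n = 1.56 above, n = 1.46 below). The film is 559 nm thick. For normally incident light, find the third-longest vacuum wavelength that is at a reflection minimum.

607 nm

Ray reflecting at the top interface goes from n = 1.56 toward n = 1.63: a half-wave phase shift.
Ray reflecting at the bottom interface goes from n = 1.63 toward n = 1.46: no phase shift.
Exactly one π shift → a net half-wave offset.
For dark reflection here: 2 n t = m λ.
λ = 2 n t / m. The third-longest wavelength is m = 3: λ = 2 × 1.63 × 559 / 3.00 = 607 nm.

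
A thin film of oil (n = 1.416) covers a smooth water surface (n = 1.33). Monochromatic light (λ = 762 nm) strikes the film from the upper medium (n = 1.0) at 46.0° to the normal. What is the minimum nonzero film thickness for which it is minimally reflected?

Ray reflecting at the top interface goes from n = 1.0 toward n = 1.416: a half-wave phase shift.
Ray reflecting at the bottom interface goes from n = 1.416 toward n = 1.33: no phase shift.
Exactly one π shift → a net half-wave offset.
For weak reflection here: 2 n t cos θ_r = m λ.
Snell's law: 1.0 sin 46.0° = 1.416 sin θ_r → sin θ_r = 0.508, cos θ_r = 0.861.
Minimum nonzero at m = 1: t = λ / (2 n cos θ_r) = 762 / (2 × 1.416 × 0.861) = 312 nm.

312 nm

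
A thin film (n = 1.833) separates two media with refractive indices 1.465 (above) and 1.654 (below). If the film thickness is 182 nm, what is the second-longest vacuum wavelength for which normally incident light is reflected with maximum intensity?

445 nm

Ray reflecting at the top interface goes from n = 1.465 toward n = 1.833: a half-wave phase shift.
Bottom surface (1.833 → 1.654): reflection off a lower-index medium gives no phase shift.
Net: one phase inversion between the two reflected rays.
For maximum reflection here: 2 n t = (m + ½) λ.
λ = 2 n t / (m + ½). The second-longest wavelength is m = 1: λ = 2 × 1.833 × 182 / 1.50 = 445 nm.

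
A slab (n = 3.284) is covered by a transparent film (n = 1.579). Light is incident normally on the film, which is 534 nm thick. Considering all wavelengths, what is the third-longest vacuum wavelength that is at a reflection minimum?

675 nm

At the upper boundary (n = 1.0 to n = 1.579) the reflected ray undergoes a half-wave phase shift.
At the lower boundary (n = 1.579 to n = 3.284) the reflected ray undergoes a half-wave phase shift.
Zero or two π shifts → no net half-wave offset.
With no net inversion, destructive interference in reflection requires 2 n t = (m + ½) λ.
λ = 2 n t / (m + ½). The third-longest wavelength is m = 2: λ = 2 × 1.579 × 534 / 2.50 = 675 nm.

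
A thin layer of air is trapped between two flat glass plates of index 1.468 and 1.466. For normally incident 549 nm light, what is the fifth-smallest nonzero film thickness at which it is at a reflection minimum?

1373 nm

At the upper boundary (n = 1.468 to n = 1.0) the reflected ray undergoes no phase shift.
At the lower boundary (n = 1.0 to n = 1.466) the reflected ray undergoes a half-wave phase shift.
Net: one phase inversion between the two reflected rays.
With one net inversion, destructive interference in reflection requires 2 n t = m λ.
The fifth-smallest nonzero thickness corresponds to m = 5: t = m λ / (2 n) = 5.00 × 549 / (2 × 1.0) = 1373 nm.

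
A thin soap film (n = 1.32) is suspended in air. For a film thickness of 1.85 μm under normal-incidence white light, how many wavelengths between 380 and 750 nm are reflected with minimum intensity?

6

Top surface (1.0 → 1.32): reflection off a higher-index medium gives a half-wave phase shift.
Bottom surface (1.32 → 1.0): reflection off a lower-index medium gives no phase shift.
The two reflections differ by half a wavelength.
So the condition for destructive reflection is 2 n t = m λ.
λ = 2 n t / m = 4884 / m nm.
m=6: 814 nm (IR); m=7: 698 nm (visible); m=8: 611 nm (visible); m=9: 543 nm (visible); m=10: 488 nm (visible); m=11: 444 nm (visible); m=12: 407 nm (visible); m=13: 376 nm (UV).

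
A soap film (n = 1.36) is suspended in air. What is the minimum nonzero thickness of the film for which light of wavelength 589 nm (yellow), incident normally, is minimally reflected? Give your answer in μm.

0.217 μm

Top surface (1.0 → 1.36): reflection off a higher-index medium gives a half-wave phase shift.
Ray reflecting at the bottom interface goes from n = 1.36 toward n = 1.0: no phase shift.
Net: one phase inversion between the two reflected rays.
So the condition for destructive reflection is 2 n t = m λ.
Minimum nonzero at m = 1: t = λ / (2 n) = 589 / (2 × 1.36) = 217 nm.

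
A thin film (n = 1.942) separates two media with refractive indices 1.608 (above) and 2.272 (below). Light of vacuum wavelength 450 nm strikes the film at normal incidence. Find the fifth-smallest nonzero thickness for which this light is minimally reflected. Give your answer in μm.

0.521 μm

Ray reflecting at the top interface goes from n = 1.608 toward n = 1.942: a half-wave phase shift.
Ray reflecting at the bottom interface goes from n = 1.942 toward n = 2.272: a half-wave phase shift.
Zero or two π shifts → no net half-wave offset.
For minimum reflection here: 2 n t = (m + ½) λ.
The fifth-smallest nonzero thickness corresponds to m = 4: t = (m + ½) λ / (2 n) = 4.50 × 450 / (2 × 1.942) = 521 nm.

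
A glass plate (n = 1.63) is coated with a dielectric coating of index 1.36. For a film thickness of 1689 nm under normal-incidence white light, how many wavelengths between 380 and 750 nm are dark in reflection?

Top surface (1.0 → 1.36): reflection off a higher-index medium gives a half-wave phase shift.
Bottom surface (1.36 → 1.63): reflection off a higher-index medium gives a half-wave phase shift.
Zero or two π shifts → no net half-wave offset.
With no net inversion, destructive interference in reflection requires 2 n t = (m + ½) λ.
λ = 2 n t / (m + ½) = 4594 / (m + ½) nm.
m=5: 835 nm (IR); m=6: 707 nm (visible); m=7: 613 nm (visible); m=8: 540 nm (visible); m=9: 484 nm (visible); m=10: 438 nm (visible); m=11: 399 nm (visible); m=12: 368 nm (UV).

6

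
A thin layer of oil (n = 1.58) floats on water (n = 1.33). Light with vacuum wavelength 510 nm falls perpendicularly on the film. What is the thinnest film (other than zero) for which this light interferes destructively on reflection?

Ray reflecting at the top interface goes from n = 1.0 toward n = 1.58: a half-wave phase shift.
At the lower boundary (n = 1.58 to n = 1.33) the reflected ray undergoes no phase shift.
Net: one phase inversion between the two reflected rays.
So the condition for destructive reflection is 2 n t = m λ.
Minimum nonzero at m = 1: t = λ / (2 n) = 510 / (2 × 1.58) = 161 nm.

161 nm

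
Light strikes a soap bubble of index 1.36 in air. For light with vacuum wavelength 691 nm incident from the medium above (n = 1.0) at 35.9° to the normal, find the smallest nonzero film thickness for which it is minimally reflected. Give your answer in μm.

0.282 μm

Top surface (1.0 → 1.36): reflection off a higher-index medium gives a half-wave phase shift.
Ray reflecting at the bottom interface goes from n = 1.36 toward n = 1.0: no phase shift.
Net: one phase inversion between the two reflected rays.
With one net inversion, destructive interference in reflection requires 2 n t cos θ_r = m λ.
Snell's law: 1.0 sin 35.9° = 1.36 sin θ_r → sin θ_r = 0.431, cos θ_r = 0.902.
Minimum nonzero at m = 1: t = λ / (2 n cos θ_r) = 691 / (2 × 1.36 × 0.902) = 282 nm.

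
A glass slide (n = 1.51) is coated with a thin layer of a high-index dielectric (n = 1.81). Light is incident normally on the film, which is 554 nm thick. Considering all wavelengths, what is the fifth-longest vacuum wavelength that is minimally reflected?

Top surface (1.0 → 1.81): reflection off a higher-index medium gives a half-wave phase shift.
Ray reflecting at the bottom interface goes from n = 1.81 toward n = 1.51: no phase shift.
The two reflections differ by half a wavelength.
So the condition for destructive reflection is 2 n t = m λ.
λ = 2 n t / m. The fifth-longest wavelength is m = 5: λ = 2 × 1.81 × 554 / 5.00 = 401 nm.

401 nm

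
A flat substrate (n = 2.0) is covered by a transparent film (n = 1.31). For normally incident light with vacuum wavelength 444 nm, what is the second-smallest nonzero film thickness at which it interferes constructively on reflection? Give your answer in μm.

0.339 μm

Ray reflecting at the top interface goes from n = 1.0 toward n = 1.31: a half-wave phase shift.
Bottom surface (1.31 → 2.0): reflection off a higher-index medium gives a half-wave phase shift.
Net: no relative phase inversion (both shifts match).
With no net inversion, constructive interference in reflection requires 2 n t = m λ.
The second-smallest nonzero thickness corresponds to m = 2: t = m λ / (2 n) = 2.00 × 444 / (2 × 1.31) = 339 nm.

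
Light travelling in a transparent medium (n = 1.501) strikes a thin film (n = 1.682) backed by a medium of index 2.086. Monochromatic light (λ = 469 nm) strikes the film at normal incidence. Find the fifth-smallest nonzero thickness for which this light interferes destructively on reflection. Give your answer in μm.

Ray reflecting at the top interface goes from n = 1.501 toward n = 1.682: a half-wave phase shift.
Ray reflecting at the bottom interface goes from n = 1.682 toward n = 2.086: a half-wave phase shift.
The two reflections carry the same phase change, so no net offset.
So the condition for destructive reflection is 2 n t = (m + ½) λ.
The fifth-smallest nonzero thickness corresponds to m = 4: t = (m + ½) λ / (2 n) = 4.50 × 469 / (2 × 1.682) = 627 nm.

0.627 μm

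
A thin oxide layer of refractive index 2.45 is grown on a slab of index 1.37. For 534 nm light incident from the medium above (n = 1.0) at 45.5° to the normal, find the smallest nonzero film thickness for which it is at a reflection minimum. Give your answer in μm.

Ray reflecting at the top interface goes from n = 1.0 toward n = 2.45: a half-wave phase shift.
At the lower boundary (n = 2.45 to n = 1.37) the reflected ray undergoes no phase shift.
Net: one phase inversion between the two reflected rays.
For minimum reflection here: 2 n t cos θ_r = m λ.
Snell's law: 1.0 sin 45.5° = 2.45 sin θ_r → sin θ_r = 0.291, cos θ_r = 0.957.
Minimum nonzero at m = 1: t = λ / (2 n cos θ_r) = 534 / (2 × 2.45 × 0.957) = 114 nm.

0.114 μm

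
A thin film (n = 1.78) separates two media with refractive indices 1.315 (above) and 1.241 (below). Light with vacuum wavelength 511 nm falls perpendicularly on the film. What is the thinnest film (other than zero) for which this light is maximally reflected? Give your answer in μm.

Top surface (1.315 → 1.78): reflection off a higher-index medium gives a half-wave phase shift.
At the lower boundary (n = 1.78 to n = 1.241) the reflected ray undergoes no phase shift.
Net: one phase inversion between the two reflected rays.
With one net inversion, constructive interference in reflection requires 2 n t = (m + ½) λ.
Minimum at m = 0: t = λ / (4 n) = 511 / (4 × 1.78) = 71.8 nm.

0.0718 μm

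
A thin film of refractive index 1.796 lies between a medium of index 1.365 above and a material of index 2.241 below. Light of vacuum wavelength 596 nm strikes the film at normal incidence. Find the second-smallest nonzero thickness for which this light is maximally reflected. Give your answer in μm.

Top surface (1.365 → 1.796): reflection off a higher-index medium gives a half-wave phase shift.
Ray reflecting at the bottom interface goes from n = 1.796 toward n = 2.241: a half-wave phase shift.
Net: no relative phase inversion (both shifts match).
With no net inversion, constructive interference in reflection requires 2 n t = m λ.
The second-smallest nonzero thickness corresponds to m = 2: t = m λ / (2 n) = 2.00 × 596 / (2 × 1.796) = 332 nm.

0.332 μm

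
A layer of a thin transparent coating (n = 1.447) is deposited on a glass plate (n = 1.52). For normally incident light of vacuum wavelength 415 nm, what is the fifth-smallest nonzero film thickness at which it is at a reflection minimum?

645 nm

Ray reflecting at the top interface goes from n = 1.0 toward n = 1.447: a half-wave phase shift.
Ray reflecting at the bottom interface goes from n = 1.447 toward n = 1.52: a half-wave phase shift.
Net: no relative phase inversion (both shifts match).
For weak reflection here: 2 n t = (m + ½) λ.
The fifth-smallest nonzero thickness corresponds to m = 4: t = (m + ½) λ / (2 n) = 4.50 × 415 / (2 × 1.447) = 645 nm.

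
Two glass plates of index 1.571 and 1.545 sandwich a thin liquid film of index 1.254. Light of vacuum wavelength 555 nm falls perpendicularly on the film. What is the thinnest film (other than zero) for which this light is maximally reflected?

Top surface (1.571 → 1.254): reflection off a lower-index medium gives no phase shift.
At the lower boundary (n = 1.254 to n = 1.545) the reflected ray undergoes a half-wave phase shift.
Exactly one π shift → a net half-wave offset.
For bright reflection here: 2 n t = (m + ½) λ.
Minimum at m = 0: t = λ / (4 n) = 555 / (4 × 1.254) = 111 nm.

111 nm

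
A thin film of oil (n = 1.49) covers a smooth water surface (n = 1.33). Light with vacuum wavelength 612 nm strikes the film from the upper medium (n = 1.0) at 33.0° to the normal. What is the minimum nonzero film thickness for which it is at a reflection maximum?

110 nm

Ray reflecting at the top interface goes from n = 1.0 toward n = 1.49: a half-wave phase shift.
Ray reflecting at the bottom interface goes from n = 1.49 toward n = 1.33: no phase shift.
The two reflections differ by half a wavelength.
So the condition for constructive reflection is 2 n t cos θ_r = (m + ½) λ.
Snell's law: 1.0 sin 33.0° = 1.49 sin θ_r → sin θ_r = 0.366, cos θ_r = 0.931.
Minimum at m = 0: t = λ / (4 n cos θ_r) = 612 / (4 × 1.49 × 0.931) = 110 nm.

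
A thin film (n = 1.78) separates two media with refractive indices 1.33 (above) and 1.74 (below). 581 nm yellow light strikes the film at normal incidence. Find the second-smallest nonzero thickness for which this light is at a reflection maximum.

245 nm

Top surface (1.33 → 1.78): reflection off a higher-index medium gives a half-wave phase shift.
Bottom surface (1.78 → 1.74): reflection off a lower-index medium gives no phase shift.
Exactly one π shift → a net half-wave offset.
With one net inversion, constructive interference in reflection requires 2 n t = (m + ½) λ.
The second-smallest nonzero thickness corresponds to m = 1: t = (m + ½) λ / (2 n) = 1.50 × 581 / (2 × 1.78) = 245 nm.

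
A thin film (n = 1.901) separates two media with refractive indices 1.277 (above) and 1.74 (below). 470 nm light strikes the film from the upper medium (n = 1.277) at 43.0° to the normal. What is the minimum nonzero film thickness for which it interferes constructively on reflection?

Ray reflecting at the top interface goes from n = 1.277 toward n = 1.901: a half-wave phase shift.
At the lower boundary (n = 1.901 to n = 1.74) the reflected ray undergoes no phase shift.
Net: one phase inversion between the two reflected rays.
So the condition for constructive reflection is 2 n t cos θ_r = (m + ½) λ.
Snell's law: 1.277 sin 43.0° = 1.901 sin θ_r → sin θ_r = 0.458, cos θ_r = 0.889.
Minimum at m = 0: t = λ / (4 n cos θ_r) = 470 / (4 × 1.901 × 0.889) = 69.5 nm.

69.5 nm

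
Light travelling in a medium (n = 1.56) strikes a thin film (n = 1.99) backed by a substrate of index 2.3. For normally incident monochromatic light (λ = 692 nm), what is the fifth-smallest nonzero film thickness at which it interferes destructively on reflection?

At the upper boundary (n = 1.56 to n = 1.99) the reflected ray undergoes a half-wave phase shift.
At the lower boundary (n = 1.99 to n = 2.3) the reflected ray undergoes a half-wave phase shift.
Zero or two π shifts → no net half-wave offset.
For weak reflection here: 2 n t = (m + ½) λ.
The fifth-smallest nonzero thickness corresponds to m = 4: t = (m + ½) λ / (2 n) = 4.50 × 692 / (2 × 1.99) = 782 nm.

782 nm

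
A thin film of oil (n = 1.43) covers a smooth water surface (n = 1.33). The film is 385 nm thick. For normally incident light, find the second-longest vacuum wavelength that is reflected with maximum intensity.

734 nm

Ray reflecting at the top interface goes from n = 1.0 toward n = 1.43: a half-wave phase shift.
Bottom surface (1.43 → 1.33): reflection off a lower-index medium gives no phase shift.
Net: one phase inversion between the two reflected rays.
For bright reflection here: 2 n t = (m + ½) λ.
λ = 2 n t / (m + ½). The second-longest wavelength is m = 1: λ = 2 × 1.43 × 385 / 1.50 = 734 nm.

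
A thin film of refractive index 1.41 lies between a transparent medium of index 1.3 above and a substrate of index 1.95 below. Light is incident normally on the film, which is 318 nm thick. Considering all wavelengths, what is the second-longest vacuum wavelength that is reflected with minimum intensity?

598 nm

Ray reflecting at the top interface goes from n = 1.3 toward n = 1.41: a half-wave phase shift.
Ray reflecting at the bottom interface goes from n = 1.41 toward n = 1.95: a half-wave phase shift.
Zero or two π shifts → no net half-wave offset.
For dark reflection here: 2 n t = (m + ½) λ.
λ = 2 n t / (m + ½). The second-longest wavelength is m = 1: λ = 2 × 1.41 × 318 / 1.50 = 598 nm.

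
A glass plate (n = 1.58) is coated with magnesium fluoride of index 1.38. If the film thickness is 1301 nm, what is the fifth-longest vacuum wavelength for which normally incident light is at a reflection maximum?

Ray reflecting at the top interface goes from n = 1.0 toward n = 1.38: a half-wave phase shift.
Bottom surface (1.38 → 1.58): reflection off a higher-index medium gives a half-wave phase shift.
The two reflections carry the same phase change, so no net offset.
For bright reflection here: 2 n t = m λ.
λ = 2 n t / m. The fifth-longest wavelength is m = 5: λ = 2 × 1.38 × 1301 / 5.00 = 718 nm.

718 nm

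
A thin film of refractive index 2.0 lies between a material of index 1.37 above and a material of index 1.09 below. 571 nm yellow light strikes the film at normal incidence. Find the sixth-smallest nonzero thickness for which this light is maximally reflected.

785 nm

At the upper boundary (n = 1.37 to n = 2.0) the reflected ray undergoes a half-wave phase shift.
Ray reflecting at the bottom interface goes from n = 2.0 toward n = 1.09: no phase shift.
Exactly one π shift → a net half-wave offset.
So the condition for constructive reflection is 2 n t = (m + ½) λ.
The sixth-smallest nonzero thickness corresponds to m = 5: t = (m + ½) λ / (2 n) = 5.50 × 571 / (2 × 2.0) = 785 nm.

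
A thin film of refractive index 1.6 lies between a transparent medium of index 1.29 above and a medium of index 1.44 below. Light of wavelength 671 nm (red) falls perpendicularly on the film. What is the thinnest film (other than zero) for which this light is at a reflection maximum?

At the upper boundary (n = 1.29 to n = 1.6) the reflected ray undergoes a half-wave phase shift.
At the lower boundary (n = 1.6 to n = 1.44) the reflected ray undergoes no phase shift.
Exactly one π shift → a net half-wave offset.
With one net inversion, constructive interference in reflection requires 2 n t = (m + ½) λ.
Minimum at m = 0: t = λ / (4 n) = 671 / (4 × 1.6) = 105 nm.

105 nm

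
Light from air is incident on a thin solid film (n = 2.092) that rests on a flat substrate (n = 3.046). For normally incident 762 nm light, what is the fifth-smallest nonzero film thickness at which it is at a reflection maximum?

At the upper boundary (n = 1.0 to n = 2.092) the reflected ray undergoes a half-wave phase shift.
At the lower boundary (n = 2.092 to n = 3.046) the reflected ray undergoes a half-wave phase shift.
Net: no relative phase inversion (both shifts match).
With no net inversion, constructive interference in reflection requires 2 n t = m λ.
The fifth-smallest nonzero thickness corresponds to m = 5: t = m λ / (2 n) = 5.00 × 762 / (2 × 2.092) = 911 nm.

911 nm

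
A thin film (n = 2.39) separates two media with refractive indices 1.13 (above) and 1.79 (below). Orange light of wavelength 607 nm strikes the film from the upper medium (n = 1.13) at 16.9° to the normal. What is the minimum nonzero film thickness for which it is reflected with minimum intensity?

At the upper boundary (n = 1.13 to n = 2.39) the reflected ray undergoes a half-wave phase shift.
At the lower boundary (n = 2.39 to n = 1.79) the reflected ray undergoes no phase shift.
The two reflections differ by half a wavelength.
For dark reflection here: 2 n t cos θ_r = m λ.
Snell's law: 1.13 sin 16.9° = 2.39 sin θ_r → sin θ_r = 0.137, cos θ_r = 0.991.
Minimum nonzero at m = 1: t = λ / (2 n cos θ_r) = 607 / (2 × 2.39 × 0.991) = 128 nm.

128 nm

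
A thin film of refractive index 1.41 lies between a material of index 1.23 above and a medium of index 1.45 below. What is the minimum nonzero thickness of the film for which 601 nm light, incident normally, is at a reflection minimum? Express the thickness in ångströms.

1066 Å

Ray reflecting at the top interface goes from n = 1.23 toward n = 1.41: a half-wave phase shift.
Ray reflecting at the bottom interface goes from n = 1.41 toward n = 1.45: a half-wave phase shift.
Net: no relative phase inversion (both shifts match).
For weak reflection here: 2 n t = (m + ½) λ.
Minimum at m = 0: t = λ / (4 n) = 601 / (4 × 1.41) = 107 nm.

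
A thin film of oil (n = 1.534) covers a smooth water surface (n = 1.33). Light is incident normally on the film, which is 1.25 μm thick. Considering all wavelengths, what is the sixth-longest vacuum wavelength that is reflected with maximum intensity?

Ray reflecting at the top interface goes from n = 1.0 toward n = 1.534: a half-wave phase shift.
Bottom surface (1.534 → 1.33): reflection off a lower-index medium gives no phase shift.
Exactly one π shift → a net half-wave offset.
With one net inversion, constructive interference in reflection requires 2 n t = (m + ½) λ.
λ = 2 n t / (m + ½). The sixth-longest wavelength is m = 5: λ = 2 × 1.534 × 1250 / 5.50 = 697 nm.

697 nm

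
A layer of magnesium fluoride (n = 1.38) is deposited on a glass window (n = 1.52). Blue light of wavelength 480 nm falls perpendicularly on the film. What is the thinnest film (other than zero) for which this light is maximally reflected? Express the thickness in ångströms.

1739 Å

Top surface (1.0 → 1.38): reflection off a higher-index medium gives a half-wave phase shift.
Bottom surface (1.38 → 1.52): reflection off a higher-index medium gives a half-wave phase shift.
Zero or two π shifts → no net half-wave offset.
So the condition for constructive reflection is 2 n t = m λ.
Minimum nonzero at m = 1: t = λ / (2 n) = 480 / (2 × 1.38) = 174 nm.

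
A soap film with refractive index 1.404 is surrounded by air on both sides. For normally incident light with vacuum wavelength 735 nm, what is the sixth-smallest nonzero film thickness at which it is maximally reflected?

1440 nm

Top surface (1.0 → 1.404): reflection off a higher-index medium gives a half-wave phase shift.
Bottom surface (1.404 → 1.0): reflection off a lower-index medium gives no phase shift.
The two reflections differ by half a wavelength.
For bright reflection here: 2 n t = (m + ½) λ.
The sixth-smallest nonzero thickness corresponds to m = 5: t = (m + ½) λ / (2 n) = 5.50 × 735 / (2 × 1.404) = 1440 nm.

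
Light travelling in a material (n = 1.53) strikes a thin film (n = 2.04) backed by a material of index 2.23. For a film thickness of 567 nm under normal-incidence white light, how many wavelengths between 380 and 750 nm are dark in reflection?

Ray reflecting at the top interface goes from n = 1.53 toward n = 2.04: a half-wave phase shift.
Bottom surface (2.04 → 2.23): reflection off a higher-index medium gives a half-wave phase shift.
Net: no relative phase inversion (both shifts match).
So the condition for destructive reflection is 2 n t = (m + ½) λ.
λ = 2 n t / (m + ½) = 2313 / (m + ½) nm.
m=2: 925 nm (IR); m=3: 661 nm (visible); m=4: 514 nm (visible); m=5: 421 nm (visible); m=6: 356 nm (UV).

3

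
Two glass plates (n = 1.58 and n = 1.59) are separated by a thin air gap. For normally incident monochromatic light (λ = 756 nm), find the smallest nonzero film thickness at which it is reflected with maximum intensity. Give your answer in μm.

Top surface (1.58 → 1.0): reflection off a lower-index medium gives no phase shift.
Bottom surface (1.0 → 1.59): reflection off a higher-index medium gives a half-wave phase shift.
Net: one phase inversion between the two reflected rays.
So the condition for constructive reflection is 2 n t = (m + ½) λ.
Minimum at m = 0: t = λ / (4 n) = 756 / (4 × 1.0) = 189 nm.

0.189 μm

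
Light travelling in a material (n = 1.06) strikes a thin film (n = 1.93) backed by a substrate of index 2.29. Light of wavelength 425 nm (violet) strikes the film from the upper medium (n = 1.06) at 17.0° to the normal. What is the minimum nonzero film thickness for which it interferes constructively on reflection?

Top surface (1.06 → 1.93): reflection off a higher-index medium gives a half-wave phase shift.
At the lower boundary (n = 1.93 to n = 2.29) the reflected ray undergoes a half-wave phase shift.
Net: no relative phase inversion (both shifts match).
For maximum reflection here: 2 n t cos θ_r = m λ.
Snell's law: 1.06 sin 17.0° = 1.93 sin θ_r → sin θ_r = 0.161, cos θ_r = 0.987.
Minimum nonzero at m = 1: t = λ / (2 n cos θ_r) = 425 / (2 × 1.93 × 0.987) = 112 nm.

112 nm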